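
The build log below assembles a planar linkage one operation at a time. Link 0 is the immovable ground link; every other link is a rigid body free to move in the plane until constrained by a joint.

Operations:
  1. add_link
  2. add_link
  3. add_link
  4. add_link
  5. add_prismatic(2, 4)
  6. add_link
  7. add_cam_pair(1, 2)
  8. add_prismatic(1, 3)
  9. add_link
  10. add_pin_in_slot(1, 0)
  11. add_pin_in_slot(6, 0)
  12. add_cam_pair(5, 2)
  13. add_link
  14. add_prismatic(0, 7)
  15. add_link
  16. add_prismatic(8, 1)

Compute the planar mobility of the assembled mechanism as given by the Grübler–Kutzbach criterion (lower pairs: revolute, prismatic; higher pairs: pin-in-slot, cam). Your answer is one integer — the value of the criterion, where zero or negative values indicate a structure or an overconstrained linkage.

M = 12

L=1 J1=0 J2=0
add link → L=2 J1=0 J2=0
add link → L=3 J1=0 J2=0
add link → L=4 J1=0 J2=0
add link → L=5 J1=0 J2=0
P@2,4 dof=1 J1 → L=5 J1=1 J2=0
add link → L=6 J1=1 J2=0
C@1,2 dof=2 J2 → L=6 J1=1 J2=1
P@1,3 dof=1 J1 → L=6 J1=2 J2=1
add link → L=7 J1=2 J2=1
PS@1,0 dof=2 J2 → L=7 J1=2 J2=2
PS@6,0 dof=2 J2 → L=7 J1=2 J2=3
C@5,2 dof=2 J2 → L=7 J1=2 J2=4
add link → L=8 J1=2 J2=4
P@0,7 dof=1 J1 → L=8 J1=3 J2=4
add link → L=9 J1=3 J2=4
P@8,1 dof=1 J1 → L=9 J1=4 J2=4
M=3(L−1)−2J1−J2=3·8−2·4−4=12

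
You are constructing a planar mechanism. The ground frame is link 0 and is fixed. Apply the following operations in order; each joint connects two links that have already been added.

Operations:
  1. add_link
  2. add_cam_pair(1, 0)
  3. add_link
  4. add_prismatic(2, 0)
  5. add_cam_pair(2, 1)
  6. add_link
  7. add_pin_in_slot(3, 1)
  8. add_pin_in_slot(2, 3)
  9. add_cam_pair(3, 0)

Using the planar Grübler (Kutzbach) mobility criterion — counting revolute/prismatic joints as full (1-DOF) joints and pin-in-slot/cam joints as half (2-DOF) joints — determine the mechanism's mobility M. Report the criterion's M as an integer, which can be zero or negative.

[1;0;0] (link 0 is ground)
L+ [2;0;0]
C(1,0)∈J2 [2;0;1]
L+ [3;0;1]
P(2,0)∈J1 [3;1;1]
C(2,1)∈J2 [3;1;2]
L+ [4;1;2]
PS(3,1)∈J2 [4;1;3]
PS(2,3)∈J2 [4;1;4]
C(3,0)∈J2 [4;1;5]
mobility = 9 − 2 − 5 = 2

M = 2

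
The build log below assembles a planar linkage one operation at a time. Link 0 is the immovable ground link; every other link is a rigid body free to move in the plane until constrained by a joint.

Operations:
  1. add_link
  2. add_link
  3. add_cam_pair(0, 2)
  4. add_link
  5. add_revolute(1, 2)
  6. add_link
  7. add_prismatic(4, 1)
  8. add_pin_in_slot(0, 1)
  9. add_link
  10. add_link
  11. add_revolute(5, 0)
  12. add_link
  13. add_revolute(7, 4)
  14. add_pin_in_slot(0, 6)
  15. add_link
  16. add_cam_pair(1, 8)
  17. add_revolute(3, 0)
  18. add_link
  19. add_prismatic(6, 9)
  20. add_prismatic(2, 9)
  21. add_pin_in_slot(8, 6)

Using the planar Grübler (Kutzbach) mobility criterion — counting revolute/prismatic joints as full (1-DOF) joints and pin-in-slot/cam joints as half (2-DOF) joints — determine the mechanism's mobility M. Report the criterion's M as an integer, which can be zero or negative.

L=1 J1=0 J2=0
add link → L=2 J1=0 J2=0
add link → L=3 J1=0 J2=0
C@0,2 dof=2 J2 → L=3 J1=0 J2=1
add link → L=4 J1=0 J2=1
R@1,2 dof=1 J1 → L=4 J1=1 J2=1
add link → L=5 J1=1 J2=1
P@4,1 dof=1 J1 → L=5 J1=2 J2=1
PS@0,1 dof=2 J2 → L=5 J1=2 J2=2
add link → L=6 J1=2 J2=2
add link → L=7 J1=2 J2=2
R@5,0 dof=1 J1 → L=7 J1=3 J2=2
add link → L=8 J1=3 J2=2
R@7,4 dof=1 J1 → L=8 J1=4 J2=2
PS@0,6 dof=2 J2 → L=8 J1=4 J2=3
add link → L=9 J1=4 J2=3
C@1,8 dof=2 J2 → L=9 J1=4 J2=4
R@3,0 dof=1 J1 → L=9 J1=5 J2=4
add link → L=10 J1=5 J2=4
P@6,9 dof=1 J1 → L=10 J1=6 J2=4
P@2,9 dof=1 J1 → L=10 J1=7 J2=4
PS@8,6 dof=2 J2 → L=10 J1=7 J2=5
M=3(L−1)−2J1−J2=3·9−2·7−5=8

M = 8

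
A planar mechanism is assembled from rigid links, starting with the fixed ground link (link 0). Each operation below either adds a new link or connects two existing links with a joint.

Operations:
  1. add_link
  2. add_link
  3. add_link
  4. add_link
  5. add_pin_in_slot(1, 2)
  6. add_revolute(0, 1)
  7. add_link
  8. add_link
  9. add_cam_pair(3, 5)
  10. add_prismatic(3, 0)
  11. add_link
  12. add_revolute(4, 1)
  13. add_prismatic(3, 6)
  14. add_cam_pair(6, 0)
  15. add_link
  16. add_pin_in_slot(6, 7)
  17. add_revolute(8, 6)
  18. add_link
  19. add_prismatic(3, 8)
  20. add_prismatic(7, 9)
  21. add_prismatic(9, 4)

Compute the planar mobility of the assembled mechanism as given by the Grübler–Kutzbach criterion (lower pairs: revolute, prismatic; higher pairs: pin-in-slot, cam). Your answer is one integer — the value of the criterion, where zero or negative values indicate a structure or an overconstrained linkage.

link 0 = ground. State L|J1|J2 = 1|0|0
+link1  2|0|0
+link2  3|0|0
+link3  4|0|0
+link4  5|0|0
PS(1,2) f=2→J2  5|0|1
R(0,1) f=1→J1  5|1|1
+link5  6|1|1
+link6  7|1|1
C(3,5) f=2→J2  7|1|2
P(3,0) f=1→J1  7|2|2
+link7  8|2|2
R(4,1) f=1→J1  8|3|2
P(3,6) f=1→J1  8|4|2
C(6,0) f=2→J2  8|4|3
+link8  9|4|3
PS(6,7) f=2→J2  9|4|4
R(8,6) f=1→J1  9|5|4
+link9  10|5|4
P(3,8) f=1→J1  10|6|4
P(7,9) f=1→J1  10|7|4
P(9,4) f=1→J1  10|8|4
M = 3(10−1)−2·8−4 = 27−16−4 = 7

M = 7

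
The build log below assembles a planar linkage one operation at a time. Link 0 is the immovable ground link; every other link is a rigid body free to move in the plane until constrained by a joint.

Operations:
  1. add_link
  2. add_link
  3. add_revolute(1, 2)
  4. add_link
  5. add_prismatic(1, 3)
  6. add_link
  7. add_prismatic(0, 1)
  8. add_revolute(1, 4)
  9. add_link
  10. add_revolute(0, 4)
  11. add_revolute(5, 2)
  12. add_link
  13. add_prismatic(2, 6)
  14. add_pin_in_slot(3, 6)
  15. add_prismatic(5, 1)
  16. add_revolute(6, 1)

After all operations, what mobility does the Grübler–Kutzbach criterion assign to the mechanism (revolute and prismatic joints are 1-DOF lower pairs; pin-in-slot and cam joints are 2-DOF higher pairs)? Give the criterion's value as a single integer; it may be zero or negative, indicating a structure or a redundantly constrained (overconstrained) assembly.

M = -1

(L,J1,J2)=(1,0,0); link0 fixed
link1: (2,0,0)
link2: (3,0,0)
R 1-2 [J1]: (3,1,0)
link3: (4,1,0)
P 1-3 [J1]: (4,2,0)
link4: (5,2,0)
P 0-1 [J1]: (5,3,0)
R 1-4 [J1]: (5,4,0)
link5: (6,4,0)
R 0-4 [J1]: (6,5,0)
R 5-2 [J1]: (6,6,0)
link6: (7,6,0)
P 2-6 [J1]: (7,7,0)
PS 3-6 [J2]: (7,7,1)
P 5-1 [J1]: (7,8,1)
R 6-1 [J1]: (7,9,1)
Grübler: 3·6 − 2·9 − 1 = -1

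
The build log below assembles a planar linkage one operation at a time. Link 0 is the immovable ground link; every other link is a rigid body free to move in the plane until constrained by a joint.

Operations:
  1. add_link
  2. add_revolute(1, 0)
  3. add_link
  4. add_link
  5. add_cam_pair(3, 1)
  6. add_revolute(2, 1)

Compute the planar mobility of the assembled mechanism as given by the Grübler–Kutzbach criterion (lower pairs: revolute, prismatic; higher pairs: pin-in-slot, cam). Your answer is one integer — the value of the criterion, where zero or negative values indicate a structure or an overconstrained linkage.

link 0 = ground. State L|J1|J2 = 1|0|0
+link1  2|0|0
R(1,0) f=1→J1  2|1|0
+link2  3|1|0
+link3  4|1|0
C(3,1) f=2→J2  4|1|1
R(2,1) f=1→J1  4|2|1
M = 3(4−1)−2·2−1 = 9−4−1 = 4

M = 4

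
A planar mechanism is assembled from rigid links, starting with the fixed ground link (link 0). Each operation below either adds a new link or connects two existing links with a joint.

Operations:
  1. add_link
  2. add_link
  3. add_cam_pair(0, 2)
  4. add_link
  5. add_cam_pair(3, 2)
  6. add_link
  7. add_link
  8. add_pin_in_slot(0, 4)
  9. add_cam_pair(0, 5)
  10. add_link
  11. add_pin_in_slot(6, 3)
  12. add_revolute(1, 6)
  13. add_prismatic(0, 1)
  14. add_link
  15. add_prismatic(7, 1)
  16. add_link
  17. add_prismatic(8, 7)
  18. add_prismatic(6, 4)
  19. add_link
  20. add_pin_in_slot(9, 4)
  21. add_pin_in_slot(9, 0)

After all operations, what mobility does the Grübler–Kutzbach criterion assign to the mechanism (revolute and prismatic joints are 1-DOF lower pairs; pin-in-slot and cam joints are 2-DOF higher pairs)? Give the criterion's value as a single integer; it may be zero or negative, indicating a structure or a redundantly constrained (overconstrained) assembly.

link 0 = ground. State L|J1|J2 = 1|0|0
+link1  2|0|0
+link2  3|0|0
C(0,2) f=2→J2  3|0|1
+link3  4|0|1
C(3,2) f=2→J2  4|0|2
+link4  5|0|2
+link5  6|0|2
PS(0,4) f=2→J2  6|0|3
C(0,5) f=2→J2  6|0|4
+link6  7|0|4
PS(6,3) f=2→J2  7|0|5
R(1,6) f=1→J1  7|1|5
P(0,1) f=1→J1  7|2|5
+link7  8|2|5
P(7,1) f=1→J1  8|3|5
+link8  9|3|5
P(8,7) f=1→J1  9|4|5
P(6,4) f=1→J1  9|5|5
+link9  10|5|5
PS(9,4) f=2→J2  10|5|6
PS(9,0) f=2→J2  10|5|7
M = 3(10−1)−2·5−7 = 27−10−7 = 10

M = 10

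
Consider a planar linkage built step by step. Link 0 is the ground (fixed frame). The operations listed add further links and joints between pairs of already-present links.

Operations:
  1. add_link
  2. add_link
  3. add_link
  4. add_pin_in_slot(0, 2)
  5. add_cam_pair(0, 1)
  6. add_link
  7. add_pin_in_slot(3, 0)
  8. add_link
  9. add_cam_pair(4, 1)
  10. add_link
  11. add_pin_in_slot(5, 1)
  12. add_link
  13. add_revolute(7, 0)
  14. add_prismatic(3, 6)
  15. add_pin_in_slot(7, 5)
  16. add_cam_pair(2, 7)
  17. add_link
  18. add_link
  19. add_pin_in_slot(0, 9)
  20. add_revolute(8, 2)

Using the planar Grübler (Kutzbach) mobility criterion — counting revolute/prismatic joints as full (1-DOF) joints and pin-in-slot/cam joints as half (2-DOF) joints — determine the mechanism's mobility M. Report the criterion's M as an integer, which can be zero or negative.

M = 13

[1;0;0] (link 0 is ground)
L+ [2;0;0]
L+ [3;0;0]
L+ [4;0;0]
PS(0,2)∈J2 [4;0;1]
C(0,1)∈J2 [4;0;2]
L+ [5;0;2]
PS(3,0)∈J2 [5;0;3]
L+ [6;0;3]
C(4,1)∈J2 [6;0;4]
L+ [7;0;4]
PS(5,1)∈J2 [7;0;5]
L+ [8;0;5]
R(7,0)∈J1 [8;1;5]
P(3,6)∈J1 [8;2;5]
PS(7,5)∈J2 [8;2;6]
C(2,7)∈J2 [8;2;7]
L+ [9;2;7]
L+ [10;2;7]
PS(0,9)∈J2 [10;2;8]
R(8,2)∈J1 [10;3;8]
mobility = 27 − 6 − 8 = 13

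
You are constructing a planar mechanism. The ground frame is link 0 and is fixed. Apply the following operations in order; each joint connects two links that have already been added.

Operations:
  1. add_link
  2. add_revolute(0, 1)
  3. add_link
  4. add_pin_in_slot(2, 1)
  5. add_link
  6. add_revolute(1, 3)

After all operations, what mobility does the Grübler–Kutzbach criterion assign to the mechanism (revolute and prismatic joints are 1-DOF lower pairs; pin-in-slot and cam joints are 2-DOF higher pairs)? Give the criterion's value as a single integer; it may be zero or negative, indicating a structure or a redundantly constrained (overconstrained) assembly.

[1;0;0] (link 0 is ground)
L+ [2;0;0]
R(0,1)∈J1 [2;1;0]
L+ [3;1;0]
PS(2,1)∈J2 [3;1;1]
L+ [4;1;1]
R(1,3)∈J1 [4;2;1]
mobility = 9 − 4 − 1 = 4

M = 4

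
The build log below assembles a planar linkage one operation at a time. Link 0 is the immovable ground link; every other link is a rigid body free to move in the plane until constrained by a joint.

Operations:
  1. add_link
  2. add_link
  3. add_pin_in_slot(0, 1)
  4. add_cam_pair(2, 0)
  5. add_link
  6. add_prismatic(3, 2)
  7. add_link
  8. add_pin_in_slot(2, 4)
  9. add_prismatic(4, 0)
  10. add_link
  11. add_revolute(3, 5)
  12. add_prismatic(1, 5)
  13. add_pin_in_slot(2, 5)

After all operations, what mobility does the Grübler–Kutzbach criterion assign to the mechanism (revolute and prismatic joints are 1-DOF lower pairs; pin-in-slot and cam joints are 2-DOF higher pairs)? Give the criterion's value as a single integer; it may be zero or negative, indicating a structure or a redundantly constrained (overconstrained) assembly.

ground; <1,0,0>
#1 <2,0,0>
#2 <3,0,0>
PS:0↔1 J2 <3,0,1>
C:2↔0 J2 <3,0,2>
#3 <4,0,2>
P:3↔2 J1 <4,1,2>
#4 <5,1,2>
PS:2↔4 J2 <5,1,3>
P:4↔0 J1 <5,2,3>
#5 <6,2,3>
R:3↔5 J1 <6,3,3>
P:1↔5 J1 <6,4,3>
PS:2↔5 J2 <6,4,4>
3×5 − 2×4 − 1×4 = 3

M = 3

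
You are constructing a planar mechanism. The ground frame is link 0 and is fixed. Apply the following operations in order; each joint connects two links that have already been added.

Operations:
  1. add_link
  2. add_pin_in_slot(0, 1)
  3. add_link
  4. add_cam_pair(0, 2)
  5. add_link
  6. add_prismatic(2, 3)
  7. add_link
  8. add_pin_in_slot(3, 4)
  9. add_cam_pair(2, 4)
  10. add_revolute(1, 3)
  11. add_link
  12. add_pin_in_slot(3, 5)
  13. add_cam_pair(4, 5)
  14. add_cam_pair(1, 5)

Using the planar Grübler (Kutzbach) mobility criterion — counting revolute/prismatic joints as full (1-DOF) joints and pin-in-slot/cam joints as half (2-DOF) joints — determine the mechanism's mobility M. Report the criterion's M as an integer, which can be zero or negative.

M = 4

L=1 J1=0 J2=0
add link → L=2 J1=0 J2=0
PS@0,1 dof=2 J2 → L=2 J1=0 J2=1
add link → L=3 J1=0 J2=1
C@0,2 dof=2 J2 → L=3 J1=0 J2=2
add link → L=4 J1=0 J2=2
P@2,3 dof=1 J1 → L=4 J1=1 J2=2
add link → L=5 J1=1 J2=2
PS@3,4 dof=2 J2 → L=5 J1=1 J2=3
C@2,4 dof=2 J2 → L=5 J1=1 J2=4
R@1,3 dof=1 J1 → L=5 J1=2 J2=4
add link → L=6 J1=2 J2=4
PS@3,5 dof=2 J2 → L=6 J1=2 J2=5
C@4,5 dof=2 J2 → L=6 J1=2 J2=6
C@1,5 dof=2 J2 → L=6 J1=2 J2=7
M=3(L−1)−2J1−J2=3·5−2·2−7=4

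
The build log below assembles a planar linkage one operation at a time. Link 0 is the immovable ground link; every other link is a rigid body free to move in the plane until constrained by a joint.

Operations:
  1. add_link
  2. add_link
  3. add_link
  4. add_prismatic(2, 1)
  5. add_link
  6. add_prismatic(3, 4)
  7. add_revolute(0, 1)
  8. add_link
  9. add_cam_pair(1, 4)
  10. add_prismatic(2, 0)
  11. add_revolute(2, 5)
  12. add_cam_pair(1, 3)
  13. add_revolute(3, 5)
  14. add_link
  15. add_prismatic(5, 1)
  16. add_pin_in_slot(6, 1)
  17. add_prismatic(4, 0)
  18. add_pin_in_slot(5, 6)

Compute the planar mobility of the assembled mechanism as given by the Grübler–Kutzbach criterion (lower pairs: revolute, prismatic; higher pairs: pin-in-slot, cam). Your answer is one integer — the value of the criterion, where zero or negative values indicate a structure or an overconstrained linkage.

L=1 J1=0 J2=0
add link → L=2 J1=0 J2=0
add link → L=3 J1=0 J2=0
add link → L=4 J1=0 J2=0
P@2,1 dof=1 J1 → L=4 J1=1 J2=0
add link → L=5 J1=1 J2=0
P@3,4 dof=1 J1 → L=5 J1=2 J2=0
R@0,1 dof=1 J1 → L=5 J1=3 J2=0
add link → L=6 J1=3 J2=0
C@1,4 dof=2 J2 → L=6 J1=3 J2=1
P@2,0 dof=1 J1 → L=6 J1=4 J2=1
R@2,5 dof=1 J1 → L=6 J1=5 J2=1
C@1,3 dof=2 J2 → L=6 J1=5 J2=2
R@3,5 dof=1 J1 → L=6 J1=6 J2=2
add link → L=7 J1=6 J2=2
P@5,1 dof=1 J1 → L=7 J1=7 J2=2
PS@6,1 dof=2 J2 → L=7 J1=7 J2=3
P@4,0 dof=1 J1 → L=7 J1=8 J2=3
PS@5,6 dof=2 J2 → L=7 J1=8 J2=4
M=3(L−1)−2J1−J2=3·6−2·8−4=-2

M = -2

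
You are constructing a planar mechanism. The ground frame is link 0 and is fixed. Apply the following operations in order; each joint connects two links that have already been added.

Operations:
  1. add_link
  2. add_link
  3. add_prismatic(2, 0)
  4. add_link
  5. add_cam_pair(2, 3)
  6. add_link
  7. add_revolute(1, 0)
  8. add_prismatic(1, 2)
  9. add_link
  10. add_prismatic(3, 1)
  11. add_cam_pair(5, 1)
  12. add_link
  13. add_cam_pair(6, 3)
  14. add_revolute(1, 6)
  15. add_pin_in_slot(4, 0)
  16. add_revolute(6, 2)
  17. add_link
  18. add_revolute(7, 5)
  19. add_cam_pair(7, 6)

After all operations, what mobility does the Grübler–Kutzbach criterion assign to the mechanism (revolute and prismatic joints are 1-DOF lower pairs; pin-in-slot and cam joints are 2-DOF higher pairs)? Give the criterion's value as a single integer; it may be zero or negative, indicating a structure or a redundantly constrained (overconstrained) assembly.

M = 2

L=1 J1=0 J2=0
add link → L=2 J1=0 J2=0
add link → L=3 J1=0 J2=0
P@2,0 dof=1 J1 → L=3 J1=1 J2=0
add link → L=4 J1=1 J2=0
C@2,3 dof=2 J2 → L=4 J1=1 J2=1
add link → L=5 J1=1 J2=1
R@1,0 dof=1 J1 → L=5 J1=2 J2=1
P@1,2 dof=1 J1 → L=5 J1=3 J2=1
add link → L=6 J1=3 J2=1
P@3,1 dof=1 J1 → L=6 J1=4 J2=1
C@5,1 dof=2 J2 → L=6 J1=4 J2=2
add link → L=7 J1=4 J2=2
C@6,3 dof=2 J2 → L=7 J1=4 J2=3
R@1,6 dof=1 J1 → L=7 J1=5 J2=3
PS@4,0 dof=2 J2 → L=7 J1=5 J2=4
R@6,2 dof=1 J1 → L=7 J1=6 J2=4
add link → L=8 J1=6 J2=4
R@7,5 dof=1 J1 → L=8 J1=7 J2=4
C@7,6 dof=2 J2 → L=8 J1=7 J2=5
M=3(L−1)−2J1−J2=3·7−2·7−5=2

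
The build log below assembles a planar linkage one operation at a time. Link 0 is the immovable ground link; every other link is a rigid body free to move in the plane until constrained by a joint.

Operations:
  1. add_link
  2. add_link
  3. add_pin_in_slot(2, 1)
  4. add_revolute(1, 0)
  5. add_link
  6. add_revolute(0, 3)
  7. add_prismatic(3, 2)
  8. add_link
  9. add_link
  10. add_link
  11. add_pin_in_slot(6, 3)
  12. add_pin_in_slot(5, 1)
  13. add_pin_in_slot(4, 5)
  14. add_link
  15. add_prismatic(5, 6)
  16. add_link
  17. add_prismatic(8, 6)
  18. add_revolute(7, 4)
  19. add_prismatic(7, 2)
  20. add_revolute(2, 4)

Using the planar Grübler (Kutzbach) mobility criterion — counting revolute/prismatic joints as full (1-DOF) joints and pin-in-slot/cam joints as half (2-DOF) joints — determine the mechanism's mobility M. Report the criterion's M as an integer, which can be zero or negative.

(L,J1,J2)=(1,0,0); link0 fixed
link1: (2,0,0)
link2: (3,0,0)
PS 2-1 [J2]: (3,0,1)
R 1-0 [J1]: (3,1,1)
link3: (4,1,1)
R 0-3 [J1]: (4,2,1)
P 3-2 [J1]: (4,3,1)
link4: (5,3,1)
link5: (6,3,1)
link6: (7,3,1)
PS 6-3 [J2]: (7,3,2)
PS 5-1 [J2]: (7,3,3)
PS 4-5 [J2]: (7,3,4)
link7: (8,3,4)
P 5-6 [J1]: (8,4,4)
link8: (9,4,4)
P 8-6 [J1]: (9,5,4)
R 7-4 [J1]: (9,6,4)
P 7-2 [J1]: (9,7,4)
R 2-4 [J1]: (9,8,4)
Grübler: 3·8 − 2·8 − 4 = 4

M = 4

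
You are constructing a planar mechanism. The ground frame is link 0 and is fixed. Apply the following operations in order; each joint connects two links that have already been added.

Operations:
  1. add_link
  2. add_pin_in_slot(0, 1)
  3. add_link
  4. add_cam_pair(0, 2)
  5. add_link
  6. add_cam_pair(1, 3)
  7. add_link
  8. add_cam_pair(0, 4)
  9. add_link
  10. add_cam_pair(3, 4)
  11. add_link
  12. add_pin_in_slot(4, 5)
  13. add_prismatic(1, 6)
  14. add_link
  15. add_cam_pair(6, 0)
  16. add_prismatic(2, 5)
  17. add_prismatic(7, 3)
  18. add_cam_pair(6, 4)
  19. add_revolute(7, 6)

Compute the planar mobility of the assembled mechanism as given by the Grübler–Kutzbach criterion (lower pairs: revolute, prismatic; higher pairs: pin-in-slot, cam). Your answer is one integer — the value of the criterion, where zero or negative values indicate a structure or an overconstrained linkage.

[1;0;0] (link 0 is ground)
L+ [2;0;0]
PS(0,1)∈J2 [2;0;1]
L+ [3;0;1]
C(0,2)∈J2 [3;0;2]
L+ [4;0;2]
C(1,3)∈J2 [4;0;3]
L+ [5;0;3]
C(0,4)∈J2 [5;0;4]
L+ [6;0;4]
C(3,4)∈J2 [6;0;5]
L+ [7;0;5]
PS(4,5)∈J2 [7;0;6]
P(1,6)∈J1 [7;1;6]
L+ [8;1;6]
C(6,0)∈J2 [8;1;7]
P(2,5)∈J1 [8;2;7]
P(7,3)∈J1 [8;3;7]
C(6,4)∈J2 [8;3;8]
R(7,6)∈J1 [8;4;8]
mobility = 21 − 8 − 8 = 5

M = 5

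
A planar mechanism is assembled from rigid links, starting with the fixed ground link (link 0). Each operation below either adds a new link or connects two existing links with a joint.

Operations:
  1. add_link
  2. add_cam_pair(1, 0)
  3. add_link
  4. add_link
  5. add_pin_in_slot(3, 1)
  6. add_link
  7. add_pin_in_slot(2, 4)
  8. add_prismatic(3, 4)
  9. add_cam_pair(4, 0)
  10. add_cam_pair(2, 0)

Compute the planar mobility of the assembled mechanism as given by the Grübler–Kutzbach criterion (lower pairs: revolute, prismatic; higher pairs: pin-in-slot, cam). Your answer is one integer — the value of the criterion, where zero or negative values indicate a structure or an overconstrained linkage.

M = 5

(L,J1,J2)=(1,0,0); link0 fixed
link1: (2,0,0)
C 1-0 [J2]: (2,0,1)
link2: (3,0,1)
link3: (4,0,1)
PS 3-1 [J2]: (4,0,2)
link4: (5,0,2)
PS 2-4 [J2]: (5,0,3)
P 3-4 [J1]: (5,1,3)
C 4-0 [J2]: (5,1,4)
C 2-0 [J2]: (5,1,5)
Grübler: 3·4 − 2·1 − 5 = 5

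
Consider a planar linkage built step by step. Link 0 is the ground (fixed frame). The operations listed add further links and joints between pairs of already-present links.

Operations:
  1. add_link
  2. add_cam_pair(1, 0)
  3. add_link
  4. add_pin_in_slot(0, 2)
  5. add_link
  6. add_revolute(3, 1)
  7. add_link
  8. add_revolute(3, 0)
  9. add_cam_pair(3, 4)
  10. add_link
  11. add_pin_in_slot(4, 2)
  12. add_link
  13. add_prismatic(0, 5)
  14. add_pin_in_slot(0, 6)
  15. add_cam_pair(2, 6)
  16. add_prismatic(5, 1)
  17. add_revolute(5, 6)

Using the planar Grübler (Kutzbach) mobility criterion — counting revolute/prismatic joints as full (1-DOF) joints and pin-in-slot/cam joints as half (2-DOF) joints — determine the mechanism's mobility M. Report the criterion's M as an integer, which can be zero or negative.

ground; <1,0,0>
#1 <2,0,0>
C:1↔0 J2 <2,0,1>
#2 <3,0,1>
PS:0↔2 J2 <3,0,2>
#3 <4,0,2>
R:3↔1 J1 <4,1,2>
#4 <5,1,2>
R:3↔0 J1 <5,2,2>
C:3↔4 J2 <5,2,3>
#5 <6,2,3>
PS:4↔2 J2 <6,2,4>
#6 <7,2,4>
P:0↔5 J1 <7,3,4>
PS:0↔6 J2 <7,3,5>
C:2↔6 J2 <7,3,6>
P:5↔1 J1 <7,4,6>
R:5↔6 J1 <7,5,6>
3×6 − 2×5 − 1×6 = 2

M = 2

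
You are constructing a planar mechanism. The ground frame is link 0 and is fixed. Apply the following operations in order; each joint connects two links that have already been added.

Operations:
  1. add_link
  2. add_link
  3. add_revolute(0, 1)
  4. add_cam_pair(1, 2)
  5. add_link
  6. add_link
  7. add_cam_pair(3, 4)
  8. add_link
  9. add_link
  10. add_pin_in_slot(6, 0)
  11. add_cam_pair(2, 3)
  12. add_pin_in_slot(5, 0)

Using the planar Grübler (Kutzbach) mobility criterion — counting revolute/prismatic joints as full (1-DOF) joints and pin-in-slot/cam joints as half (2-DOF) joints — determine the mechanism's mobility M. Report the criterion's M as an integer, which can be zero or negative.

M = 11

link 0 = ground. State L|J1|J2 = 1|0|0
+link1  2|0|0
+link2  3|0|0
R(0,1) f=1→J1  3|1|0
C(1,2) f=2→J2  3|1|1
+link3  4|1|1
+link4  5|1|1
C(3,4) f=2→J2  5|1|2
+link5  6|1|2
+link6  7|1|2
PS(6,0) f=2→J2  7|1|3
C(2,3) f=2→J2  7|1|4
PS(5,0) f=2→J2  7|1|5
M = 3(7−1)−2·1−5 = 18−2−5 = 11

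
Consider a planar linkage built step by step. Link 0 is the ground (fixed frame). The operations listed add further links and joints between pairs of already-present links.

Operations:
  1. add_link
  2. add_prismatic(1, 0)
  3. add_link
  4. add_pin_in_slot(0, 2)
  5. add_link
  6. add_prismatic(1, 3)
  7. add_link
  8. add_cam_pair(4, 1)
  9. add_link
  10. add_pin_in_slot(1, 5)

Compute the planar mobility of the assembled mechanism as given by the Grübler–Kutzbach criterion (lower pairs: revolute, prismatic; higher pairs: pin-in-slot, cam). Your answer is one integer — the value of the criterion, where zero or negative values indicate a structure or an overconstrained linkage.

(L,J1,J2)=(1,0,0); link0 fixed
link1: (2,0,0)
P 1-0 [J1]: (2,1,0)
link2: (3,1,0)
PS 0-2 [J2]: (3,1,1)
link3: (4,1,1)
P 1-3 [J1]: (4,2,1)
link4: (5,2,1)
C 4-1 [J2]: (5,2,2)
link5: (6,2,2)
PS 1-5 [J2]: (6,2,3)
Grübler: 3·5 − 2·2 − 3 = 8

M = 8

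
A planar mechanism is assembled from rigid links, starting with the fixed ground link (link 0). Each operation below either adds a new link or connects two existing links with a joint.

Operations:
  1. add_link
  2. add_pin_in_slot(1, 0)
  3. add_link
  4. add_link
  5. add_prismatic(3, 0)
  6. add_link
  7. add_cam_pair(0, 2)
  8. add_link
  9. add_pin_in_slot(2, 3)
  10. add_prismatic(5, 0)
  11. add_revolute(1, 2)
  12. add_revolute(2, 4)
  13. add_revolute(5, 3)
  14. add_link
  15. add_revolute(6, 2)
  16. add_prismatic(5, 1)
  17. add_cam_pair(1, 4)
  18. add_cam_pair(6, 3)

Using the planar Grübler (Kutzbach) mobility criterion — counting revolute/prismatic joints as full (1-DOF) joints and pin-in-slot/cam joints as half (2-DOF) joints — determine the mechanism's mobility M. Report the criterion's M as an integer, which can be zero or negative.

M = -1

ground; <1,0,0>
#1 <2,0,0>
PS:1↔0 J2 <2,0,1>
#2 <3,0,1>
#3 <4,0,1>
P:3↔0 J1 <4,1,1>
#4 <5,1,1>
C:0↔2 J2 <5,1,2>
#5 <6,1,2>
PS:2↔3 J2 <6,1,3>
P:5↔0 J1 <6,2,3>
R:1↔2 J1 <6,3,3>
R:2↔4 J1 <6,4,3>
R:5↔3 J1 <6,5,3>
#6 <7,5,3>
R:6↔2 J1 <7,6,3>
P:5↔1 J1 <7,7,3>
C:1↔4 J2 <7,7,4>
C:6↔3 J2 <7,7,5>
3×6 − 2×7 − 1×5 = -1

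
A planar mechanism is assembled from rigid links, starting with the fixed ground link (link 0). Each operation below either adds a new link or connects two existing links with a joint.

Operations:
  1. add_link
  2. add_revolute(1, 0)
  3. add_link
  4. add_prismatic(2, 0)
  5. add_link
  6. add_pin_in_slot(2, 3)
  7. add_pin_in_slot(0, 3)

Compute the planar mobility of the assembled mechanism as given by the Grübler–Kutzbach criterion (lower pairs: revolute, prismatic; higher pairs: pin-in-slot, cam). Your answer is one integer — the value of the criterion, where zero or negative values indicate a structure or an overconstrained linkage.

M = 3

ground; <1,0,0>
#1 <2,0,0>
R:1↔0 J1 <2,1,0>
#2 <3,1,0>
P:2↔0 J1 <3,2,0>
#3 <4,2,0>
PS:2↔3 J2 <4,2,1>
PS:0↔3 J2 <4,2,2>
3×3 − 2×2 − 1×2 = 3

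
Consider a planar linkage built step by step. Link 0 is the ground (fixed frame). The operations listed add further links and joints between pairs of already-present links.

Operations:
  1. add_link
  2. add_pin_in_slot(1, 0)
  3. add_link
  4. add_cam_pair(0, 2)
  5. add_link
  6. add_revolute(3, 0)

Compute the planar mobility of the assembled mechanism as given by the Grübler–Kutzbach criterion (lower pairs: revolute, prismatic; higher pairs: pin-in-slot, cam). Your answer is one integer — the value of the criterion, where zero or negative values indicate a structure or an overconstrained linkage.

L=1 J1=0 J2=0
add link → L=2 J1=0 J2=0
PS@1,0 dof=2 J2 → L=2 J1=0 J2=1
add link → L=3 J1=0 J2=1
C@0,2 dof=2 J2 → L=3 J1=0 J2=2
add link → L=4 J1=0 J2=2
R@3,0 dof=1 J1 → L=4 J1=1 J2=2
M=3(L−1)−2J1−J2=3·3−2·1−2=5

M = 5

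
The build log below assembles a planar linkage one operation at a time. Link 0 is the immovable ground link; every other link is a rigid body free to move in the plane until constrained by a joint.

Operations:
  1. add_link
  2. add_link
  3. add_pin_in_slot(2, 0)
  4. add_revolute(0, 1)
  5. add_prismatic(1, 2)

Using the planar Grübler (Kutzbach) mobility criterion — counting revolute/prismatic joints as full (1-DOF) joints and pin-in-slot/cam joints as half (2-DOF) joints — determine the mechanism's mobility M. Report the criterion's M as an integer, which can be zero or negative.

(L,J1,J2)=(1,0,0); link0 fixed
link1: (2,0,0)
link2: (3,0,0)
PS 2-0 [J2]: (3,0,1)
R 0-1 [J1]: (3,1,1)
P 1-2 [J1]: (3,2,1)
Grübler: 3·2 − 2·2 − 1 = 1

M = 1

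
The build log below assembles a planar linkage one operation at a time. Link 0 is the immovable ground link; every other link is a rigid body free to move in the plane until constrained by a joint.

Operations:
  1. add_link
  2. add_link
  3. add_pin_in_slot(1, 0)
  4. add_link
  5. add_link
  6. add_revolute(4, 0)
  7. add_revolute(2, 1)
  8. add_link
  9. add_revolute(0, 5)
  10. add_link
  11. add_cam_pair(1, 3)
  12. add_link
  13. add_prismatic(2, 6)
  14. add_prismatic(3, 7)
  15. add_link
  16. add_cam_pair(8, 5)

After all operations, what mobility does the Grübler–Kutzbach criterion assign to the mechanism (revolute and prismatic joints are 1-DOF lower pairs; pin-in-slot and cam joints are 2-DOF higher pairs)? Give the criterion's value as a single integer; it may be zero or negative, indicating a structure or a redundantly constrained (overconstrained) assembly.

(L,J1,J2)=(1,0,0); link0 fixed
link1: (2,0,0)
link2: (3,0,0)
PS 1-0 [J2]: (3,0,1)
link3: (4,0,1)
link4: (5,0,1)
R 4-0 [J1]: (5,1,1)
R 2-1 [J1]: (5,2,1)
link5: (6,2,1)
R 0-5 [J1]: (6,3,1)
link6: (7,3,1)
C 1-3 [J2]: (7,3,2)
link7: (8,3,2)
P 2-6 [J1]: (8,4,2)
P 3-7 [J1]: (8,5,2)
link8: (9,5,2)
C 8-5 [J2]: (9,5,3)
Grübler: 3·8 − 2·5 − 3 = 11

M = 11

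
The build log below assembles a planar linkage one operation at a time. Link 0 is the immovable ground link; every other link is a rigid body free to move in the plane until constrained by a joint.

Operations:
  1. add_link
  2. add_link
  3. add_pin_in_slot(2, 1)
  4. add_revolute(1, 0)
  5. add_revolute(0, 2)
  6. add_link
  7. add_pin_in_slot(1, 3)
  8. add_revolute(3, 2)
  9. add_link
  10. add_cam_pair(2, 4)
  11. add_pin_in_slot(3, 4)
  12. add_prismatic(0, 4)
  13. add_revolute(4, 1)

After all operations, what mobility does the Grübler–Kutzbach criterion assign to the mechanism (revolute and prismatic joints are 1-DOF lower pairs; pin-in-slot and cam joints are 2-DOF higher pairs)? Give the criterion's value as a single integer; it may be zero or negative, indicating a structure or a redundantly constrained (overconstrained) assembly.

link 0 = ground. State L|J1|J2 = 1|0|0
+link1  2|0|0
+link2  3|0|0
PS(2,1) f=2→J2  3|0|1
R(1,0) f=1→J1  3|1|1
R(0,2) f=1→J1  3|2|1
+link3  4|2|1
PS(1,3) f=2→J2  4|2|2
R(3,2) f=1→J1  4|3|2
+link4  5|3|2
C(2,4) f=2→J2  5|3|3
PS(3,4) f=2→J2  5|3|4
P(0,4) f=1→J1  5|4|4
R(4,1) f=1→J1  5|5|4
M = 3(5−1)−2·5−4 = 12−10−4 = -2

M = -2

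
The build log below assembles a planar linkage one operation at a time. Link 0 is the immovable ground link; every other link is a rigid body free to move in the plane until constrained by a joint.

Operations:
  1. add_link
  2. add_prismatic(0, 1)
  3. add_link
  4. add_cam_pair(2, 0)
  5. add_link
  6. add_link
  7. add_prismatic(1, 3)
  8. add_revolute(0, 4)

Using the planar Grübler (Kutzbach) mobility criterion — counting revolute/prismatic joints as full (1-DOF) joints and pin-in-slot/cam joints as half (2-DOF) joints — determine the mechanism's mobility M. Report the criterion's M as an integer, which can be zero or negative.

M = 5

ground; <1,0,0>
#1 <2,0,0>
P:0↔1 J1 <2,1,0>
#2 <3,1,0>
C:2↔0 J2 <3,1,1>
#3 <4,1,1>
#4 <5,1,1>
P:1↔3 J1 <5,2,1>
R:0↔4 J1 <5,3,1>
3×4 − 2×3 − 1×1 = 5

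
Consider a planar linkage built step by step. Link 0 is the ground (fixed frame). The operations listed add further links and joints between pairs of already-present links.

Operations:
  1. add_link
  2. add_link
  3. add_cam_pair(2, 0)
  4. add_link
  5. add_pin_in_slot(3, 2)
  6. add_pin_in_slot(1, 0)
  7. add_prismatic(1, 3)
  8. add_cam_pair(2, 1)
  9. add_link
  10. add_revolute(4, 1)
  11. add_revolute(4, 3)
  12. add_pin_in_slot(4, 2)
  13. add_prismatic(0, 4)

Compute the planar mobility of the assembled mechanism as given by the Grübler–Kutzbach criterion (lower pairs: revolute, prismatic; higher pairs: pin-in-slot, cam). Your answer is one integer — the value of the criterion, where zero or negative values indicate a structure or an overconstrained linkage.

M = -1

ground; <1,0,0>
#1 <2,0,0>
#2 <3,0,0>
C:2↔0 J2 <3,0,1>
#3 <4,0,1>
PS:3↔2 J2 <4,0,2>
PS:1↔0 J2 <4,0,3>
P:1↔3 J1 <4,1,3>
C:2↔1 J2 <4,1,4>
#4 <5,1,4>
R:4↔1 J1 <5,2,4>
R:4↔3 J1 <5,3,4>
PS:4↔2 J2 <5,3,5>
P:0↔4 J1 <5,4,5>
3×4 − 2×4 − 1×5 = -1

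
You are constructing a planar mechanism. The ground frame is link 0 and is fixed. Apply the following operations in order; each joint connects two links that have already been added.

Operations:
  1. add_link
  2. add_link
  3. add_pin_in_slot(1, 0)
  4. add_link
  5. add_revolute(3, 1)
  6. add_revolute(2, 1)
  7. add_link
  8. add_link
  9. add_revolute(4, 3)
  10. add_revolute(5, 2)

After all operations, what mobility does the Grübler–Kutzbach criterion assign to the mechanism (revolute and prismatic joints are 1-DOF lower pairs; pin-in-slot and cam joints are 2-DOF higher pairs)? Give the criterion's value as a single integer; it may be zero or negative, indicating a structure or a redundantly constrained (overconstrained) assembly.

M = 6

ground; <1,0,0>
#1 <2,0,0>
#2 <3,0,0>
PS:1↔0 J2 <3,0,1>
#3 <4,0,1>
R:3↔1 J1 <4,1,1>
R:2↔1 J1 <4,2,1>
#4 <5,2,1>
#5 <6,2,1>
R:4↔3 J1 <6,3,1>
R:5↔2 J1 <6,4,1>
3×5 − 2×4 − 1×1 = 6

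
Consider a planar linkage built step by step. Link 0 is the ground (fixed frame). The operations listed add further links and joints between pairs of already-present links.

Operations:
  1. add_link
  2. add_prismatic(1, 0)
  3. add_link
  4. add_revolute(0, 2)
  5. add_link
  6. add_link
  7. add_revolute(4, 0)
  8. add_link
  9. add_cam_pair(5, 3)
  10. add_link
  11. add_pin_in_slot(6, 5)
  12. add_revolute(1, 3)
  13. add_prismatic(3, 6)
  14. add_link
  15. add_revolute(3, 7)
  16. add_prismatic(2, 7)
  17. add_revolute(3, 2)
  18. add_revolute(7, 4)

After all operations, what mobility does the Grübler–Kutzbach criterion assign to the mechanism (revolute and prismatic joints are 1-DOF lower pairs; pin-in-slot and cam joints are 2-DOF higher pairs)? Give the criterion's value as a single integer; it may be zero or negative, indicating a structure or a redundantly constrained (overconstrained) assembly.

M = 1

(L,J1,J2)=(1,0,0); link0 fixed
link1: (2,0,0)
P 1-0 [J1]: (2,1,0)
link2: (3,1,0)
R 0-2 [J1]: (3,2,0)
link3: (4,2,0)
link4: (5,2,0)
R 4-0 [J1]: (5,3,0)
link5: (6,3,0)
C 5-3 [J2]: (6,3,1)
link6: (7,3,1)
PS 6-5 [J2]: (7,3,2)
R 1-3 [J1]: (7,4,2)
P 3-6 [J1]: (7,5,2)
link7: (8,5,2)
R 3-7 [J1]: (8,6,2)
P 2-7 [J1]: (8,7,2)
R 3-2 [J1]: (8,8,2)
R 7-4 [J1]: (8,9,2)
Grübler: 3·7 − 2·9 − 2 = 1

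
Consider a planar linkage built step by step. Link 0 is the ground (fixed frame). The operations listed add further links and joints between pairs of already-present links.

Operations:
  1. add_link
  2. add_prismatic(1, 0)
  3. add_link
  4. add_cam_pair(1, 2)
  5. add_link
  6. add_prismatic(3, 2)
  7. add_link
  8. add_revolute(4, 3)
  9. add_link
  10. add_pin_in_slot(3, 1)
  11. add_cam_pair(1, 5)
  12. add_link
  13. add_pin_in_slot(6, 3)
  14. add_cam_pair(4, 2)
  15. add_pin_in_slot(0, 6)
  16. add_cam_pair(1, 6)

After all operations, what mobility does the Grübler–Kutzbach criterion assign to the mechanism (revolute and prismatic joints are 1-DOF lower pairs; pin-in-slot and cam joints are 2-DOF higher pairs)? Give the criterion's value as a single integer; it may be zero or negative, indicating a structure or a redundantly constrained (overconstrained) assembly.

L=1 J1=0 J2=0
add link → L=2 J1=0 J2=0
P@1,0 dof=1 J1 → L=2 J1=1 J2=0
add link → L=3 J1=1 J2=0
C@1,2 dof=2 J2 → L=3 J1=1 J2=1
add link → L=4 J1=1 J2=1
P@3,2 dof=1 J1 → L=4 J1=2 J2=1
add link → L=5 J1=2 J2=1
R@4,3 dof=1 J1 → L=5 J1=3 J2=1
add link → L=6 J1=3 J2=1
PS@3,1 dof=2 J2 → L=6 J1=3 J2=2
C@1,5 dof=2 J2 → L=6 J1=3 J2=3
add link → L=7 J1=3 J2=3
PS@6,3 dof=2 J2 → L=7 J1=3 J2=4
C@4,2 dof=2 J2 → L=7 J1=3 J2=5
PS@0,6 dof=2 J2 → L=7 J1=3 J2=6
C@1,6 dof=2 J2 → L=7 J1=3 J2=7
M=3(L−1)−2J1−J2=3·6−2·3−7=5

M = 5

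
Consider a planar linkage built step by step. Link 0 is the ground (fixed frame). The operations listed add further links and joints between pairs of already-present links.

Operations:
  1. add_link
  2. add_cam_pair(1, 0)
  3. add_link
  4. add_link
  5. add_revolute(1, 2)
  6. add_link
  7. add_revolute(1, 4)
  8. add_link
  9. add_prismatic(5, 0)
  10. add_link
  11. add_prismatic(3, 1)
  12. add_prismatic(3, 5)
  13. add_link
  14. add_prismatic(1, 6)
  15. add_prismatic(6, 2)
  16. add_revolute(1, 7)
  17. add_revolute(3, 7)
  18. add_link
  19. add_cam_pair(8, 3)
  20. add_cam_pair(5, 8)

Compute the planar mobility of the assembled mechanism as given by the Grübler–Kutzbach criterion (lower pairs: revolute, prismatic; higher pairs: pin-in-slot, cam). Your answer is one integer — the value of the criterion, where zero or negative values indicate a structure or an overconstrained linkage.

L=1 J1=0 J2=0
add link → L=2 J1=0 J2=0
C@1,0 dof=2 J2 → L=2 J1=0 J2=1
add link → L=3 J1=0 J2=1
add link → L=4 J1=0 J2=1
R@1,2 dof=1 J1 → L=4 J1=1 J2=1
add link → L=5 J1=1 J2=1
R@1,4 dof=1 J1 → L=5 J1=2 J2=1
add link → L=6 J1=2 J2=1
P@5,0 dof=1 J1 → L=6 J1=3 J2=1
add link → L=7 J1=3 J2=1
P@3,1 dof=1 J1 → L=7 J1=4 J2=1
P@3,5 dof=1 J1 → L=7 J1=5 J2=1
add link → L=8 J1=5 J2=1
P@1,6 dof=1 J1 → L=8 J1=6 J2=1
P@6,2 dof=1 J1 → L=8 J1=7 J2=1
R@1,7 dof=1 J1 → L=8 J1=8 J2=1
R@3,7 dof=1 J1 → L=8 J1=9 J2=1
add link → L=9 J1=9 J2=1
C@8,3 dof=2 J2 → L=9 J1=9 J2=2
C@5,8 dof=2 J2 → L=9 J1=9 J2=3
M=3(L−1)−2J1−J2=3·8−2·9−3=3

M = 3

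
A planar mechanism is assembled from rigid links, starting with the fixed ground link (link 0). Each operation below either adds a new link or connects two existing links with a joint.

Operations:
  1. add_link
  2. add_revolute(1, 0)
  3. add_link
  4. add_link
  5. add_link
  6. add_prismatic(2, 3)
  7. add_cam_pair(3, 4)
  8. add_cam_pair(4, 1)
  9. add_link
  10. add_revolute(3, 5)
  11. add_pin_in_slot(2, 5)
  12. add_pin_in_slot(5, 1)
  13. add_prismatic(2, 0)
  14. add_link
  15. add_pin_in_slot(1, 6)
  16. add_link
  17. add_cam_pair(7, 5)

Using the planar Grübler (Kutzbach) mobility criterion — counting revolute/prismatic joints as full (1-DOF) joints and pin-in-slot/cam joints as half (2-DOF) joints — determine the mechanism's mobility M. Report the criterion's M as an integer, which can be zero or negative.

M = 7

[1;0;0] (link 0 is ground)
L+ [2;0;0]
R(1,0)∈J1 [2;1;0]
L+ [3;1;0]
L+ [4;1;0]
L+ [5;1;0]
P(2,3)∈J1 [5;2;0]
C(3,4)∈J2 [5;2;1]
C(4,1)∈J2 [5;2;2]
L+ [6;2;2]
R(3,5)∈J1 [6;3;2]
PS(2,5)∈J2 [6;3;3]
PS(5,1)∈J2 [6;3;4]
P(2,0)∈J1 [6;4;4]
L+ [7;4;4]
PS(1,6)∈J2 [7;4;5]
L+ [8;4;5]
C(7,5)∈J2 [8;4;6]
mobility = 21 − 8 − 6 = 7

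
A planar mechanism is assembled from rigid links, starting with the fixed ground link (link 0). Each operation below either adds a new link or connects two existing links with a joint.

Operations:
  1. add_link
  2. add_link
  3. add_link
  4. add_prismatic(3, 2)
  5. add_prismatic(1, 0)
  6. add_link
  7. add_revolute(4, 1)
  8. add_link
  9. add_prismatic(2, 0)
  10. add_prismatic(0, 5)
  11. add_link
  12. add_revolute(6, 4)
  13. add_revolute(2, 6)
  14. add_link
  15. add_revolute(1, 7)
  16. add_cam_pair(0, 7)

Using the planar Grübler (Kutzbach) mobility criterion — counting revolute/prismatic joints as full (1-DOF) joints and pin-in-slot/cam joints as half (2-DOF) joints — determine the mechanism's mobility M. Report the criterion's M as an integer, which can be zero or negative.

M = 4

ground; <1,0,0>
#1 <2,0,0>
#2 <3,0,0>
#3 <4,0,0>
P:3↔2 J1 <4,1,0>
P:1↔0 J1 <4,2,0>
#4 <5,2,0>
R:4↔1 J1 <5,3,0>
#5 <6,3,0>
P:2↔0 J1 <6,4,0>
P:0↔5 J1 <6,5,0>
#6 <7,5,0>
R:6↔4 J1 <7,6,0>
R:2↔6 J1 <7,7,0>
#7 <8,7,0>
R:1↔7 J1 <8,8,0>
C:0↔7 J2 <8,8,1>
3×7 − 2×8 − 1×1 = 4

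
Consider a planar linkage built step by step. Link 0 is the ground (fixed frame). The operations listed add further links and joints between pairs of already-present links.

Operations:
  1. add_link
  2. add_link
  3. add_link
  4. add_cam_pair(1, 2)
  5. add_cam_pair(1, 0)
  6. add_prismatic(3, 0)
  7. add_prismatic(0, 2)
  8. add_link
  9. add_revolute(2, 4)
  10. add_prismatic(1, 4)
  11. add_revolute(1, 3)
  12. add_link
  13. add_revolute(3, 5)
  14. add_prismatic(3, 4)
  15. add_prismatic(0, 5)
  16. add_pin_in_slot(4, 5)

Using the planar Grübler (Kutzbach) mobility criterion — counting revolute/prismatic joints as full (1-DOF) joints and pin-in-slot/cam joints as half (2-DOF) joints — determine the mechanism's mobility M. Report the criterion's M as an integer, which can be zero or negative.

M = -4

ground; <1,0,0>
#1 <2,0,0>
#2 <3,0,0>
#3 <4,0,0>
C:1↔2 J2 <4,0,1>
C:1↔0 J2 <4,0,2>
P:3↔0 J1 <4,1,2>
P:0↔2 J1 <4,2,2>
#4 <5,2,2>
R:2↔4 J1 <5,3,2>
P:1↔4 J1 <5,4,2>
R:1↔3 J1 <5,5,2>
#5 <6,5,2>
R:3↔5 J1 <6,6,2>
P:3↔4 J1 <6,7,2>
P:0↔5 J1 <6,8,2>
PS:4↔5 J2 <6,8,3>
3×5 − 2×8 − 1×3 = -4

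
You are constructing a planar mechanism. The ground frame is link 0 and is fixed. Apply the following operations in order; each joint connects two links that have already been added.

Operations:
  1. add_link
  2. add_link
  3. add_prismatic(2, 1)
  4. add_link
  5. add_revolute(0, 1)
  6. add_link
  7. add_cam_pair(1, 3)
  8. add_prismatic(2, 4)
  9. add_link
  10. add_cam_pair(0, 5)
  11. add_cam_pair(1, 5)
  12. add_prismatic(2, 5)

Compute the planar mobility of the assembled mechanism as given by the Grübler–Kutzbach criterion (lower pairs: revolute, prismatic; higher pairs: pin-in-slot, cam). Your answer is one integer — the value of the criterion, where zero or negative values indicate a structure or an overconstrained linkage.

ground; <1,0,0>
#1 <2,0,0>
#2 <3,0,0>
P:2↔1 J1 <3,1,0>
#3 <4,1,0>
R:0↔1 J1 <4,2,0>
#4 <5,2,0>
C:1↔3 J2 <5,2,1>
P:2↔4 J1 <5,3,1>
#5 <6,3,1>
C:0↔5 J2 <6,3,2>
C:1↔5 J2 <6,3,3>
P:2↔5 J1 <6,4,3>
3×5 − 2×4 − 1×3 = 4

M = 4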